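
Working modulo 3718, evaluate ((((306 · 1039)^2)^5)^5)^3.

306 · 1039 = 317934 ≡ 1904 (mod 3718)
(1904)^2 ≡ 166 (mod 3718)
(166)^5 ≡ 2630 (mod 3718)
(2630)^5 ≡ 3598 (mod 3718)
(3598)^3 ≡ 870 (mod 3718)

870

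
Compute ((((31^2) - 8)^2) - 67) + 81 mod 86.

(31)^2 ≡ 15 (mod 86)
15 - 8 = 7
(7)^2 ≡ 49 (mod 86)
49 - 67 = -18 ≡ 68 (mod 86)
68 + 81 = 149 ≡ 63 (mod 86)

63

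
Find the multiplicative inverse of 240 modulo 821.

Run the extended Euclidean algorithm:
821 = 3×240 + 101
240 = 2×101 + 38
101 = 2×38 + 25
38 = 1×25 + 13
25 = 1×13 + 12
13 = 1×12 + 1
12 = 12×1 + 0
gcd(240, 821) = 1, so the inverse exists.
Back-substitute for 1:
1 = 1×13 − 1×12
  = −1×25 + 2×13
  = 2×38 − 3×25
  = −3×101 + 8×38
  = 8×240 − 19×101
  = −19×821 + 65×240
So 240⁻¹ ≡ 65 (mod 821).

65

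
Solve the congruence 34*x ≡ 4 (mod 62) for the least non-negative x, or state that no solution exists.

22

gcd(34, 62) = 2, and 2 | 4, so solutions exist.
Divide through by 2: 17*x ≡ 2 mod 31.
17⁻¹ ≡ 11 (mod 31).
x ≡ 11*2 ≡ 22 (mod 31).
The smallest non-negative solution is x = 22.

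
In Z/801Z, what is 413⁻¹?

737

801 = 1×413 + 388
413 = 1×388 + 25
388 = 15×25 + 13
25 = 1×13 + 12
13 = 1×12 + 1
12 = 12×1 + 0
gcd(413, 801) = 1, so the inverse exists.
Back-substitute for 1:
1 = 1×13 − 1×12
  = −1×25 + 2×13
  = 2×388 − 31×25
  = −31×413 + 33×388
  = 33×801 − 64×413
So 413⁻¹ ≡ −64 ≡ 737 (mod 801).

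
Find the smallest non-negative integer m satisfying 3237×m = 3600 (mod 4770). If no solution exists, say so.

900

gcd(3237, 4770) = 3, and 3 | 3600, so solutions exist.
Divide through by 3: 1079×m mod 1590 = 1200.
1079⁻¹ ≡ 809 (mod 1590).
m ≡ 809×1200 ≡ 900 (mod 1590).
The smallest non-negative solution is m = 900.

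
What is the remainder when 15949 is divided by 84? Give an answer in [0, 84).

15949 = 189·84 + 73, so 15949 ≡ 73 (mod 84).

73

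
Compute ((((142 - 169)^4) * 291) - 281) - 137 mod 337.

287

142 - 169 = -27 ≡ 310 (mod 337)
(310)^4 ≡ 329 (mod 337)
329 * 291 = 95739 ≡ 31 (mod 337)
31 - 281 = -250 ≡ 87 (mod 337)
87 - 137 = -50 ≡ 287 (mod 337)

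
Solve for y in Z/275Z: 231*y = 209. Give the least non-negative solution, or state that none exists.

14

gcd(231, 275) = 11, and 11 | 209, so solutions exist.
Divide through by 11: 21*y ≡ 19 (mod 25).
21⁻¹ ≡ 6 (mod 25).
y ≡ 6*19 ≡ 14 (mod 25).
The smallest non-negative solution is y = 14.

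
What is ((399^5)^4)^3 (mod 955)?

(399)^5 ≡ 154 (mod 955)
(154)^4 ≡ 451 (mod 955)
(451)^3 ≡ 371 (mod 955)

371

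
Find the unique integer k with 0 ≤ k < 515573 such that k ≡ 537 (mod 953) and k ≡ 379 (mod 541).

17691

953⁻¹ mod 541: 953*130 ≡ 1 (mod 541), so 953⁻¹ ≡ 130.
k = 537 + 953*((379 − 537)*130 mod 541) = 537 + 953*18 = 17691.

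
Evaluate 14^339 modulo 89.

14^1 ≡ 14 (mod 89)
14^2 ≡ 14^2 = 196 ≡ 18 (mod 89)
14^4 ≡ 18^2 = 324 ≡ 57 (mod 89)
14^8 ≡ 57^2 = 3249 ≡ 45 (mod 89)
14^16 ≡ 45^2 = 2025 ≡ 67 (mod 89)
14^32 ≡ 67^2 = 4489 ≡ 39 (mod 89)
14^64 ≡ 39^2 = 1521 ≡ 8 (mod 89)
14^128 ≡ 8^2 = 64 (mod 89)
14^256 ≡ 64^2 = 4096 ≡ 2 (mod 89)
14^339 = 14^256 × 14^64 × 14^16 × 14^2 × 14^1 ≡ 2 × 8 × 67 × 18 × 14 (mod 89).
Accumulate the product:
2 × 8 = 16
16 × 67 = 1072 ≡ 4
4 × 18 = 72
72 × 14 = 1008 ≡ 29

29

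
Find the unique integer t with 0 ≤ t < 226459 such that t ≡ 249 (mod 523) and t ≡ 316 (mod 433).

103803

523⁻¹ mod 433: 523*255 ≡ 1 (mod 433), so 523⁻¹ ≡ 255.
t = 249 + 523*((316 − 249)*255 mod 433) = 249 + 523*198 = 103803.
Check: 103803 mod 523 = 249, 103803 mod 433 = 316. ✓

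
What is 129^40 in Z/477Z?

54

40 in binary is 101000, i.e. 40 = 32 + 8.
129^1 ≡ 129 (mod 477)
129^2 ≡ 129^2 = 16641 ≡ 423 (mod 477)
129^4 ≡ 423^2 = 178929 ≡ 54 (mod 477)
129^8 ≡ 54^2 = 2916 ≡ 54 (mod 477)
129^16 ≡ 54^2 = 2916 ≡ 54 (mod 477)
129^32 ≡ 54^2 = 2916 ≡ 54 (mod 477)
129^40 = 129^32 · 129^8 ≡ 54 · 54 (mod 477).
54 · 54 = 2916 ≡ 54 (mod 477).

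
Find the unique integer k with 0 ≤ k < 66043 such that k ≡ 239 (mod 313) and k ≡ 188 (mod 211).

33104

313⁻¹ mod 211: 313·60 ≡ 1 (mod 211), so 313⁻¹ ≡ 60.
k = 239 + 313·((188 − 239)·60 mod 211) = 239 + 313·105 = 33104.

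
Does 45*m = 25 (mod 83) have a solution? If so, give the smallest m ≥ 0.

gcd(45, 83) = 1, so a unique solution mod 83 exists.
45⁻¹ ≡ 24 (mod 83).
m ≡ 24*25 ≡ 19 (mod 83).

19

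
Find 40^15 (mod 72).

64

Compute successive squares:
15 in binary is 1111, i.e. 15 = 8 + 4 + 2 + 1.
40^1 ≡ 40 (mod 72)
40^2 ≡ 40^2 = 1600 ≡ 16 (mod 72)
40^4 ≡ 16^2 = 256 ≡ 40 (mod 72)
40^8 ≡ 40^2 = 1600 ≡ 16 (mod 72)
40^15 = 40^8 · 40^4 · 40^2 · 40^1 ≡ 16 · 40 · 16 · 40 (mod 72).
Accumulate the product:
16 · 40 = 640 ≡ 64
64 · 16 = 1024 ≡ 16
16 · 40 = 640 ≡ 64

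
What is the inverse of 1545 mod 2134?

471

2134 = 1×1545 + 589
1545 = 2×589 + 367
589 = 1×367 + 222
367 = 1×222 + 145
222 = 1×145 + 77
145 = 1×77 + 68
77 = 1×68 + 9
68 = 7×9 + 5
9 = 1×5 + 4
5 = 1×4 + 1
4 = 4×1 + 0
gcd(1545, 2134) = 1, so the inverse exists.
Back-substitute for 1:
1 = 1×5 − 1×4
  = −1×9 + 2×5
  = 2×68 − 15×9
  = −15×77 + 17×68
  = 17×145 − 32×77
  = −32×222 + 49×145
  = 49×367 − 81×222
  = −81×589 + 130×367
  = 130×1545 − 341×589
  = −341×2134 + 471×1545
So 1545⁻¹ ≡ 471 (mod 2134).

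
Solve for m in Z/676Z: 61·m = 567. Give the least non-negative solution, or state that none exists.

gcd(61, 676) = 1, so a unique solution mod 676 exists.
61⁻¹ ≡ 133 (mod 676).
m ≡ 133·567 ≡ 375 (mod 676).

375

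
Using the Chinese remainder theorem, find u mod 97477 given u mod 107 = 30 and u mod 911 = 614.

3347

107⁻¹ mod 911: 107*298 ≡ 1 (mod 911), so 107⁻¹ ≡ 298.
u = 30 + 107*((614 − 30)*298 mod 911) = 30 + 107*31 = 3347.
Check: 3347 mod 107 = 30, 3347 mod 911 = 614. ✓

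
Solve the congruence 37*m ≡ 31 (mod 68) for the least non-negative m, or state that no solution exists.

67

gcd(37, 68) = 1, so a unique solution mod 68 exists.
37⁻¹ ≡ 57 (mod 68).
m ≡ 57*31 ≡ 67 (mod 68).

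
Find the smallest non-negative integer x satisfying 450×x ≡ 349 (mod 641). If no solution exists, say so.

515

gcd(450, 641) = 1, so a unique solution mod 641 exists.
450⁻¹ ≡ 198 (mod 641).
x ≡ 198×349 ≡ 515 (mod 641).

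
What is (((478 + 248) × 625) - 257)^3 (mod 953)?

271

478 + 248 = 726
726 × 625 = 453750 ≡ 122 (mod 953)
122 - 257 = -135 ≡ 818 (mod 953)
(818)^3 ≡ 271 (mod 953)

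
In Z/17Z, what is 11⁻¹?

17 = 1×11 + 6
11 = 1×6 + 5
6 = 1×5 + 1
5 = 5×1 + 0
gcd(11, 17) = 1, so the inverse exists.
Back-substitute for 1:
1 = 1×6 − 1×5
  = −1×11 + 2×6
  = 2×17 − 3×11
So 11⁻¹ ≡ −3 ≡ 14 (mod 17).

14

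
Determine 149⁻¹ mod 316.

Run the extended Euclidean algorithm:
316 = 2×149 + 18
149 = 8×18 + 5
18 = 3×5 + 3
5 = 1×3 + 2
3 = 1×2 + 1
2 = 2×1 + 0
gcd(149, 316) = 1, so the inverse exists.
Back-substitute for 1:
1 = 1×3 − 1×2
  = −1×5 + 2×3
  = 2×18 − 7×5
  = −7×149 + 58×18
  = 58×316 − 123×149
So 149⁻¹ ≡ −123 ≡ 193 (mod 316).

193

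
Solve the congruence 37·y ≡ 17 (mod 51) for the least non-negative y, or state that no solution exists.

17

gcd(37, 51) = 1, so a unique solution mod 51 exists.
37⁻¹ ≡ 40 (mod 51).
y ≡ 40·17 ≡ 17 (mod 51).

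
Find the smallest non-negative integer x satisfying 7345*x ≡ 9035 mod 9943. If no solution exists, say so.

gcd(7345, 9943) = 1, so a unique solution mod 9943 exists.
7345⁻¹ ≡ 6732 (mod 9943).
x ≡ 6732*9035 ≡ 2289 (mod 9943).

2289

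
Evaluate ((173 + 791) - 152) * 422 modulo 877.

173 + 791 = 964 ≡ 87 (mod 877)
87 - 152 = -65 ≡ 812 (mod 877)
812 * 422 = 342664 ≡ 634 (mod 877)

634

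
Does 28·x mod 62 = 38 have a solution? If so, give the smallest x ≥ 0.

gcd(28, 62) = 2, and 2 | 38, so solutions exist.
Divide through by 2: 14·x ≡ 19 mod 31.
14⁻¹ ≡ 20 (mod 31).
x ≡ 20·19 ≡ 8 (mod 31).
The smallest non-negative solution is x = 8.

8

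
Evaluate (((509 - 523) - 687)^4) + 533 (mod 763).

509 - 523 = -14 ≡ 749 (mod 763)
749 - 687 = 62
(62)^4 ≡ 78 (mod 763)
78 + 533 = 611

611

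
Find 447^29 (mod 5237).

29 in binary is 11101, i.e. 29 = 16 + 8 + 4 + 1.
447^1 ≡ 447 (mod 5237)
447^2 ≡ 447^2 = 199809 ≡ 803 (mod 5237)
447^4 ≡ 803^2 = 644809 ≡ 658 (mod 5237)
447^8 ≡ 658^2 = 432964 ≡ 3530 (mod 5237)
447^16 ≡ 3530^2 = 12460900 ≡ 2077 (mod 5237)
447^29 = 447^16 * 447^8 * 447^4 * 447^1 ≡ 2077 * 3530 * 658 * 447 (mod 5237).
Accumulate the product:
2077 * 3530 = 7331810 ≡ 10
10 * 658 = 6580 ≡ 1343
1343 * 447 = 600321 ≡ 3303

3303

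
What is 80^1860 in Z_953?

343

Compute successive squares:
1860 in binary is 11101000100, i.e. 1860 = 1024 + 512 + 256 + 64 + 4.
80^1 ≡ 80 (mod 953)
80^2 ≡ 80^2 = 6400 ≡ 682 (mod 953)
80^4 ≡ 682^2 = 465124 ≡ 60 (mod 953)
80^8 ≡ 60^2 = 3600 ≡ 741 (mod 953)
80^16 ≡ 741^2 = 549081 ≡ 153 (mod 953)
80^32 ≡ 153^2 = 23409 ≡ 537 (mod 953)
80^64 ≡ 537^2 = 288369 ≡ 563 (mod 953)
80^128 ≡ 563^2 = 316969 ≡ 573 (mod 953)
80^256 ≡ 573^2 = 328329 ≡ 497 (mod 953)
80^512 ≡ 497^2 = 247009 ≡ 182 (mod 953)
80^1024 ≡ 182^2 = 33124 ≡ 722 (mod 953)
80^1860 = 80^1024 * 80^512 * 80^256 * 80^64 * 80^4 ≡ 722 * 182 * 497 * 563 * 60 (mod 953).
Accumulate the product:
722 * 182 = 131404 ≡ 843
843 * 497 = 418971 ≡ 604
604 * 563 = 340052 ≡ 784
784 * 60 = 47040 ≡ 343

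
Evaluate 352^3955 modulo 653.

Compute successive squares:
352^1 ≡ 352 (mod 653)
352^2 ≡ 352^2 = 123904 ≡ 487 (mod 653)
352^4 ≡ 487^2 = 237169 ≡ 130 (mod 653)
352^8 ≡ 130^2 = 16900 ≡ 575 (mod 653)
352^16 ≡ 575^2 = 330625 ≡ 207 (mod 653)
352^32 ≡ 207^2 = 42849 ≡ 404 (mod 653)
352^64 ≡ 404^2 = 163216 ≡ 619 (mod 653)
352^128 ≡ 619^2 = 383161 ≡ 503 (mod 653)
352^256 ≡ 503^2 = 253009 ≡ 298 (mod 653)
352^512 ≡ 298^2 = 88804 ≡ 649 (mod 653)
352^1024 ≡ 649^2 = 421201 ≡ 16 (mod 653)
352^2048 ≡ 16^2 = 256 (mod 653)
352^3955 = 352^2048 * 352^1024 * 352^512 * 352^256 * 352^64 * 352^32 * 352^16 * 352^2 * 352^1 ≡ 256 * 16 * 649 * 298 * 619 * 404 * 207 * 487 * 352 (mod 653).
Accumulate the product:
256 * 16 = 4096 ≡ 178
178 * 649 = 115522 ≡ 594
594 * 298 = 177012 ≡ 49
49 * 619 = 30331 ≡ 293
293 * 404 = 118372 ≡ 179
179 * 207 = 37053 ≡ 485
485 * 487 = 236195 ≡ 462
462 * 352 = 162624 ≡ 27

27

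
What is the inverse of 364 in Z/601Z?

Run the extended Euclidean algorithm:
601 = 1·364 + 237
364 = 1·237 + 127
237 = 1·127 + 110
127 = 1·110 + 17
110 = 6·17 + 8
17 = 2·8 + 1
8 = 8·1 + 0
gcd(364, 601) = 1, so the inverse exists.
Back-substitute for 1:
1 = 1·17 − 2·8
  = −2·110 + 13·17
  = 13·127 − 15·110
  = −15·237 + 28·127
  = 28·364 − 43·237
  = −43·601 + 71·364
So 364⁻¹ ≡ 71 (mod 601).

71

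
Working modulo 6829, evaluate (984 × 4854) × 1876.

317

984 × 4854 = 4776336 ≡ 2865 (mod 6829)
2865 × 1876 = 5374740 ≡ 317 (mod 6829)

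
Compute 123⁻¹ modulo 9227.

4576

9227 = 75×123 + 2
123 = 61×2 + 1
2 = 2×1 + 0
gcd(123, 9227) = 1, so the inverse exists.
Back-substitute for 1:
1 = 1×123 − 61×2
  = −61×9227 + 4576×123
So 123⁻¹ ≡ 4576 (mod 9227).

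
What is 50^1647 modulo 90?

80

Using repeated squaring:
1647 in binary is 11001101111, i.e. 1647 = 1024 + 512 + 64 + 32 + 8 + 4 + 2 + 1.
50^1 ≡ 50 (mod 90)
50^2 ≡ 50^2 = 2500 ≡ 70 (mod 90)
50^4 ≡ 70^2 = 4900 ≡ 40 (mod 90)
50^8 ≡ 40^2 = 1600 ≡ 70 (mod 90)
50^16 ≡ 70^2 = 4900 ≡ 40 (mod 90)
50^32 ≡ 40^2 = 1600 ≡ 70 (mod 90)
50^64 ≡ 70^2 = 4900 ≡ 40 (mod 90)
50^128 ≡ 40^2 = 1600 ≡ 70 (mod 90)
50^256 ≡ 70^2 = 4900 ≡ 40 (mod 90)
50^512 ≡ 40^2 = 1600 ≡ 70 (mod 90)
50^1024 ≡ 70^2 = 4900 ≡ 40 (mod 90)
50^1647 = 50^1024 · 50^512 · 50^64 · 50^32 · 50^8 · 50^4 · 50^2 · 50^1 ≡ 40 · 70 · 40 · 70 · 70 · 40 · 70 · 50 (mod 90).
Accumulate the product:
40 · 70 = 2800 ≡ 10
10 · 40 = 400 ≡ 40
40 · 70 = 2800 ≡ 10
10 · 70 = 700 ≡ 70
70 · 40 = 2800 ≡ 10
10 · 70 = 700 ≡ 70
70 · 50 = 3500 ≡ 80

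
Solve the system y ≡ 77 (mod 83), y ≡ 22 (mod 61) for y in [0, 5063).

83⁻¹ mod 61: 83×25 ≡ 1 (mod 61), so 83⁻¹ ≡ 25.
y = 77 + 83×((22 − 77)×25 mod 61) = 77 + 83×28 = 2401.
Check: 2401 mod 83 = 77, 2401 mod 61 = 22. ✓

2401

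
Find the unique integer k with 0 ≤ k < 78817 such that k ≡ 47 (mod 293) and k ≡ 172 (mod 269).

293⁻¹ mod 269: 293×213 ≡ 1 (mod 269), so 293⁻¹ ≡ 213.
k = 47 + 293×((172 − 47)×213 mod 269) = 47 + 293×263 = 77106.

77106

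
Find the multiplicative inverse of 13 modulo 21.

13

Apply the Euclidean algorithm and back-substitute:
21 = 1·13 + 8
13 = 1·8 + 5
8 = 1·5 + 3
5 = 1·3 + 2
3 = 1·2 + 1
2 = 2·1 + 0
gcd(13, 21) = 1, so the inverse exists.
Bézout: 1 = 5·21 − 8·13.
So 13⁻¹ ≡ −8 ≡ 13 (mod 21).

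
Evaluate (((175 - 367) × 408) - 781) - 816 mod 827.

286

175 - 367 = -192 ≡ 635 (mod 827)
635 × 408 = 259080 ≡ 229 (mod 827)
229 - 781 = -552 ≡ 275 (mod 827)
275 - 816 = -541 ≡ 286 (mod 827)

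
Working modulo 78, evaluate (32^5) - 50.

30

(32)^5 ≡ 2 (mod 78)
2 - 50 = -48 ≡ 30 (mod 78)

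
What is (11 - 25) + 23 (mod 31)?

9

11 - 25 = -14 ≡ 17 (mod 31)
17 + 23 = 40 ≡ 9 (mod 31)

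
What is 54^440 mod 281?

Using repeated squaring:
54^1 ≡ 54 (mod 281)
54^2 ≡ 54^2 = 2916 ≡ 106 (mod 281)
54^4 ≡ 106^2 = 11236 ≡ 277 (mod 281)
54^8 ≡ 277^2 = 76729 ≡ 16 (mod 281)
54^16 ≡ 16^2 = 256 (mod 281)
54^32 ≡ 256^2 = 65536 ≡ 63 (mod 281)
54^64 ≡ 63^2 = 3969 ≡ 35 (mod 281)
54^128 ≡ 35^2 = 1225 ≡ 101 (mod 281)
54^256 ≡ 101^2 = 10201 ≡ 85 (mod 281)
54^440 = 54^256 · 54^128 · 54^32 · 54^16 · 54^8 ≡ 85 · 101 · 63 · 256 · 16 (mod 281).
Accumulate the product:
85 · 101 = 8585 ≡ 155
155 · 63 = 9765 ≡ 211
211 · 256 = 54016 ≡ 64
64 · 16 = 1024 ≡ 181

181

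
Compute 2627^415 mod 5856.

415 in binary is 110011111, i.e. 415 = 256 + 128 + 16 + 8 + 4 + 2 + 1.
2627^1 ≡ 2627 (mod 5856)
2627^2 ≡ 2627^2 = 6901129 ≡ 2761 (mod 5856)
2627^4 ≡ 2761^2 = 7623121 ≡ 4465 (mod 5856)
2627^8 ≡ 4465^2 = 19936225 ≡ 2401 (mod 5856)
2627^16 ≡ 2401^2 = 5764801 ≡ 2497 (mod 5856)
2627^32 ≡ 2497^2 = 6235009 ≡ 4225 (mod 5856)
2627^64 ≡ 4225^2 = 17850625 ≡ 1537 (mod 5856)
2627^128 ≡ 1537^2 = 2362369 ≡ 2401 (mod 5856)
2627^256 ≡ 2401^2 = 5764801 ≡ 2497 (mod 5856)
2627^415 = 2627^256 × 2627^128 × 2627^16 × 2627^8 × 2627^4 × 2627^2 × 2627^1 ≡ 2497 × 2401 × 2497 × 2401 × 4465 × 2761 × 2627 (mod 5856).
Accumulate the product:
2497 × 2401 = 5995297 ≡ 4609
4609 × 2497 = 11508673 ≡ 1633
1633 × 2401 = 3920833 ≡ 3169
3169 × 4465 = 14149585 ≡ 1489
1489 × 2761 = 4111129 ≡ 217
217 × 2627 = 570059 ≡ 2027

2027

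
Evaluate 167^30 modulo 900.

Compute successive squares:
30 in binary is 11110, i.e. 30 = 16 + 8 + 4 + 2.
167^1 ≡ 167 (mod 900)
167^2 ≡ 167^2 = 27889 ≡ 889 (mod 900)
167^4 ≡ 889^2 = 790321 ≡ 121 (mod 900)
167^8 ≡ 121^2 = 14641 ≡ 241 (mod 900)
167^16 ≡ 241^2 = 58081 ≡ 481 (mod 900)
167^30 = 167^16 * 167^8 * 167^4 * 167^2 ≡ 481 * 241 * 121 * 889 (mod 900).
Accumulate the product:
481 * 241 = 115921 ≡ 721
721 * 121 = 87241 ≡ 841
841 * 889 = 747649 ≡ 649

649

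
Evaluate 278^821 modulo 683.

507

Using repeated squaring:
821 in binary is 1100110101, i.e. 821 = 512 + 256 + 32 + 16 + 4 + 1.
278^1 ≡ 278 (mod 683)
278^2 ≡ 278^2 = 77284 ≡ 105 (mod 683)
278^4 ≡ 105^2 = 11025 ≡ 97 (mod 683)
278^8 ≡ 97^2 = 9409 ≡ 530 (mod 683)
278^16 ≡ 530^2 = 280900 ≡ 187 (mod 683)
278^32 ≡ 187^2 = 34969 ≡ 136 (mod 683)
278^64 ≡ 136^2 = 18496 ≡ 55 (mod 683)
278^128 ≡ 55^2 = 3025 ≡ 293 (mod 683)
278^256 ≡ 293^2 = 85849 ≡ 474 (mod 683)
278^512 ≡ 474^2 = 224676 ≡ 652 (mod 683)
278^821 = 278^512 · 278^256 · 278^32 · 278^16 · 278^4 · 278^1 ≡ 652 · 474 · 136 · 187 · 97 · 278 (mod 683).
Accumulate the product:
652 · 474 = 309048 ≡ 332
332 · 136 = 45152 ≡ 74
74 · 187 = 13838 ≡ 178
178 · 97 = 17266 ≡ 191
191 · 278 = 53098 ≡ 507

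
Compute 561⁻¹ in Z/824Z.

By the extended Euclidean algorithm:
824 = 1·561 + 263
561 = 2·263 + 35
263 = 7·35 + 18
35 = 1·18 + 17
18 = 1·17 + 1
17 = 17·1 + 0
gcd(561, 824) = 1, so the inverse exists.
Back-substitute for 1:
1 = 1·18 − 1·17
  = −1·35 + 2·18
  = 2·263 − 15·35
  = −15·561 + 32·263
  = 32·824 − 47·561
So 561⁻¹ ≡ −47 ≡ 777 (mod 824).

777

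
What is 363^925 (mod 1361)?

1253

925 in binary is 1110011101, i.e. 925 = 512 + 256 + 128 + 16 + 8 + 4 + 1.
363^1 ≡ 363 (mod 1361)
363^2 ≡ 363^2 = 131769 ≡ 1113 (mod 1361)
363^4 ≡ 1113^2 = 1238769 ≡ 259 (mod 1361)
363^8 ≡ 259^2 = 67081 ≡ 392 (mod 1361)
363^16 ≡ 392^2 = 153664 ≡ 1232 (mod 1361)
363^32 ≡ 1232^2 = 1517824 ≡ 309 (mod 1361)
363^64 ≡ 309^2 = 95481 ≡ 211 (mod 1361)
363^128 ≡ 211^2 = 44521 ≡ 969 (mod 1361)
363^256 ≡ 969^2 = 938961 ≡ 1232 (mod 1361)
363^512 ≡ 1232^2 = 1517824 ≡ 309 (mod 1361)
363^925 = 363^512 × 363^256 × 363^128 × 363^16 × 363^8 × 363^4 × 363^1 ≡ 309 × 1232 × 969 × 1232 × 392 × 259 × 363 (mod 1361).
Accumulate the product:
309 × 1232 = 380688 ≡ 969
969 × 969 = 938961 ≡ 1232
1232 × 1232 = 1517824 ≡ 309
309 × 392 = 121128 ≡ 1360
1360 × 259 = 352240 ≡ 1102
1102 × 363 = 400026 ≡ 1253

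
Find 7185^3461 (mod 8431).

424

Compute successive squares:
7185^1 ≡ 7185 (mod 8431)
7185^2 ≡ 7185^2 = 51624225 ≡ 1212 (mod 8431)
7185^4 ≡ 1212^2 = 1468944 ≡ 1950 (mod 8431)
7185^8 ≡ 1950^2 = 3802500 ≡ 119 (mod 8431)
7185^16 ≡ 119^2 = 14161 ≡ 5730 (mod 8431)
7185^32 ≡ 5730^2 = 32832900 ≡ 2586 (mod 8431)
7185^64 ≡ 2586^2 = 6687396 ≡ 1613 (mod 8431)
7185^128 ≡ 1613^2 = 2601769 ≡ 5021 (mod 8431)
7185^256 ≡ 5021^2 = 25210441 ≡ 1751 (mod 8431)
7185^512 ≡ 1751^2 = 3066001 ≡ 5548 (mod 8431)
7185^1024 ≡ 5548^2 = 30780304 ≡ 7154 (mod 8431)
7185^2048 ≡ 7154^2 = 51179716 ≡ 3546 (mod 8431)
7185^3461 = 7185^2048 * 7185^1024 * 7185^256 * 7185^128 * 7185^4 * 7185^1 ≡ 3546 * 7154 * 1751 * 5021 * 1950 * 7185 (mod 8431).
Accumulate the product:
3546 * 7154 = 25368084 ≡ 7636
7636 * 1751 = 13370636 ≡ 7501
7501 * 5021 = 37662521 ≡ 1244
1244 * 1950 = 2425800 ≡ 6103
6103 * 7185 = 43850055 ≡ 424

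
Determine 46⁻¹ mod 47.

By the extended Euclidean algorithm:
47 = 1*46 + 1
46 = 46*1 + 0
gcd(46, 47) = 1, so the inverse exists.
Bézout: 1 = 1*47 − 1*46.
So 46⁻¹ ≡ −1 ≡ 46 (mod 47).

46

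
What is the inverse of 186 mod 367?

294

Run the extended Euclidean algorithm:
367 = 1·186 + 181
186 = 1·181 + 5
181 = 36·5 + 1
5 = 5·1 + 0
gcd(186, 367) = 1, so the inverse exists.
Bézout: 1 = 37·367 − 73·186.
So 186⁻¹ ≡ −73 ≡ 294 (mod 367).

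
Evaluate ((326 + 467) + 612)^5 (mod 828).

469

326 + 467 = 793
793 + 612 = 1405 ≡ 577 (mod 828)
(577)^5 ≡ 469 (mod 828)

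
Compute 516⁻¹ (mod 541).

238

541 = 1·516 + 25
516 = 20·25 + 16
25 = 1·16 + 9
16 = 1·9 + 7
9 = 1·7 + 2
7 = 3·2 + 1
2 = 2·1 + 0
gcd(516, 541) = 1, so the inverse exists.
Bézout: 1 = −227·541 + 238·516.
So 516⁻¹ ≡ 238 (mod 541).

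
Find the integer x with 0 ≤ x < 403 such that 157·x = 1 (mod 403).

403 = 2*157 + 89
157 = 1*89 + 68
89 = 1*68 + 21
68 = 3*21 + 5
21 = 4*5 + 1
5 = 5*1 + 0
gcd(157, 403) = 1, so the inverse exists.
Back-substitute for 1:
1 = 1*21 − 4*5
  = −4*68 + 13*21
  = 13*89 − 17*68
  = −17*157 + 30*89
  = 30*403 − 77*157
So 157⁻¹ ≡ −77 ≡ 326 (mod 403).

326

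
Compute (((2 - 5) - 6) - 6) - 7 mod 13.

4

2 - 5 = -3 ≡ 10 (mod 13)
10 - 6 = 4
4 - 6 = -2 ≡ 11 (mod 13)
11 - 7 = 4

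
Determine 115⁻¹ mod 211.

Run the extended Euclidean algorithm:
211 = 1*115 + 96
115 = 1*96 + 19
96 = 5*19 + 1
19 = 19*1 + 0
gcd(115, 211) = 1, so the inverse exists.
Back-substitute for 1:
1 = 1*96 − 5*19
  = −5*115 + 6*96
  = 6*211 − 11*115
So 115⁻¹ ≡ −11 ≡ 200 (mod 211).

200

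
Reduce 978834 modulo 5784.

1338

978834 = 169*5784 + 1338, so 978834 ≡ 1338 (mod 5784).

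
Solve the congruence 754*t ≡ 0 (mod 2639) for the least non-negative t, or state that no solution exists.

gcd(754, 2639) = 377, and 377 | 0, so solutions exist.
Divide through by 377: 2*t ≡ 0 (mod 7).
2⁻¹ ≡ 4 (mod 7).
t ≡ 4*0 ≡ 0 (mod 7).
The smallest non-negative solution is t = 0.

0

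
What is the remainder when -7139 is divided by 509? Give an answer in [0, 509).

496

-7139 = -15×509 + 496, so -7139 ≡ 496 (mod 509).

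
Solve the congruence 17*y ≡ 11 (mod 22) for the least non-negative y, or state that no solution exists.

gcd(17, 22) = 1, so a unique solution mod 22 exists.
17⁻¹ ≡ 13 (mod 22).
y ≡ 13*11 ≡ 11 (mod 22).

11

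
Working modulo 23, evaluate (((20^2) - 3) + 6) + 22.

11

(20)^2 ≡ 9 (mod 23)
9 - 3 = 6
6 + 6 = 12
12 + 22 = 34 ≡ 11 (mod 23)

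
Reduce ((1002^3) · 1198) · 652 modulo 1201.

(1002)^3 ≡ 363 (mod 1201)
363 · 1198 = 434874 ≡ 112 (mod 1201)
112 · 652 = 73024 ≡ 964 (mod 1201)

964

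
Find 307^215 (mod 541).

411

Using repeated squaring:
307^1 ≡ 307 (mod 541)
307^2 ≡ 307^2 = 94249 ≡ 115 (mod 541)
307^4 ≡ 115^2 = 13225 ≡ 241 (mod 541)
307^8 ≡ 241^2 = 58081 ≡ 194 (mod 541)
307^16 ≡ 194^2 = 37636 ≡ 307 (mod 541)
307^32 ≡ 307^2 = 94249 ≡ 115 (mod 541)
307^64 ≡ 115^2 = 13225 ≡ 241 (mod 541)
307^128 ≡ 241^2 = 58081 ≡ 194 (mod 541)
307^215 = 307^128 * 307^64 * 307^16 * 307^4 * 307^2 * 307^1 ≡ 194 * 241 * 307 * 241 * 115 * 307 (mod 541).
Accumulate the product:
194 * 241 = 46754 ≡ 228
228 * 307 = 69996 ≡ 207
207 * 241 = 49887 ≡ 115
115 * 115 = 13225 ≡ 241
241 * 307 = 73987 ≡ 411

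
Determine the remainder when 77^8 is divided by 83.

77^1 ≡ 77 (mod 83)
77^2 ≡ 77^2 = 5929 ≡ 36 (mod 83)
77^4 ≡ 36^2 = 1296 ≡ 51 (mod 83)
77^8 ≡ 51^2 = 2601 ≡ 28 (mod 83)
So 77^8 ≡ 28 (mod 83).

28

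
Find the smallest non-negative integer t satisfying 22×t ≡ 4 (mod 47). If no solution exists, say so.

13

gcd(22, 47) = 1, so a unique solution mod 47 exists.
22⁻¹ ≡ 15 (mod 47).
t ≡ 15×4 ≡ 13 (mod 47).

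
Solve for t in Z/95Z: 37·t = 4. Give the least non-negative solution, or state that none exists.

72

gcd(37, 95) = 1, so a unique solution mod 95 exists.
37⁻¹ ≡ 18 (mod 95).
t ≡ 18·4 ≡ 72 (mod 95).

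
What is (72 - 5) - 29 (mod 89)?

72 - 5 = 67
67 - 29 = 38

38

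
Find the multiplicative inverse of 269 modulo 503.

230

Run the extended Euclidean algorithm:
503 = 1*269 + 234
269 = 1*234 + 35
234 = 6*35 + 24
35 = 1*24 + 11
24 = 2*11 + 2
11 = 5*2 + 1
2 = 2*1 + 0
gcd(269, 503) = 1, so the inverse exists.
Back-substitute for 1:
1 = 1*11 − 5*2
  = −5*24 + 11*11
  = 11*35 − 16*24
  = −16*234 + 107*35
  = 107*269 − 123*234
  = −123*503 + 230*269
So 269⁻¹ ≡ 230 (mod 503).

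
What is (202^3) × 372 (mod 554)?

(202)^3 ≡ 550 (mod 554)
550 × 372 = 204600 ≡ 174 (mod 554)

174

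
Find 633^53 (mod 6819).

5160

53 in binary is 110101, i.e. 53 = 32 + 16 + 4 + 1.
633^1 ≡ 633 (mod 6819)
633^2 ≡ 633^2 = 400689 ≡ 5187 (mod 6819)
633^4 ≡ 5187^2 = 26904969 ≡ 4014 (mod 6819)
633^8 ≡ 4014^2 = 16112196 ≡ 5718 (mod 6819)
633^16 ≡ 5718^2 = 32695524 ≡ 5238 (mod 6819)
633^32 ≡ 5238^2 = 27436644 ≡ 3807 (mod 6819)
633^53 = 633^32 * 633^16 * 633^4 * 633^1 ≡ 3807 * 5238 * 4014 * 633 (mod 6819).
Accumulate the product:
3807 * 5238 = 19941066 ≡ 2310
2310 * 4014 = 9272340 ≡ 5319
5319 * 633 = 3366927 ≡ 5160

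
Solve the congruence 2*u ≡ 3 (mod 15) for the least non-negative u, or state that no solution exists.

9

gcd(2, 15) = 1, so a unique solution mod 15 exists.
2⁻¹ ≡ 8 (mod 15).
u ≡ 8*3 ≡ 9 (mod 15).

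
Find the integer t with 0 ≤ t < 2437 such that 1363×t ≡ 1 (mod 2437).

1813

Run the extended Euclidean algorithm:
2437 = 1*1363 + 1074
1363 = 1*1074 + 289
1074 = 3*289 + 207
289 = 1*207 + 82
207 = 2*82 + 43
82 = 1*43 + 39
43 = 1*39 + 4
39 = 9*4 + 3
4 = 1*3 + 1
3 = 3*1 + 0
gcd(1363, 2437) = 1, so the inverse exists.
Bézout: 1 = 349*2437 − 624*1363.
So 1363⁻¹ ≡ −624 ≡ 1813 (mod 2437).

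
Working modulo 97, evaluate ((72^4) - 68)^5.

61

(72)^4 ≡ 6 (mod 97)
6 - 68 = -62 ≡ 35 (mod 97)
(35)^5 ≡ 61 (mod 97)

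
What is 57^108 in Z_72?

57^1 ≡ 57 (mod 72)
57^2 ≡ 57^2 = 3249 ≡ 9 (mod 72)
57^4 ≡ 9^2 = 81 ≡ 9 (mod 72)
57^8 ≡ 9^2 = 81 ≡ 9 (mod 72)
57^16 ≡ 9^2 = 81 ≡ 9 (mod 72)
57^32 ≡ 9^2 = 81 ≡ 9 (mod 72)
57^64 ≡ 9^2 = 81 ≡ 9 (mod 72)
57^108 = 57^64 × 57^32 × 57^8 × 57^4 ≡ 9 × 9 × 9 × 9 (mod 72).
Accumulate the product:
9 × 9 = 81 ≡ 9
9 × 9 = 81 ≡ 9
9 × 9 = 81 ≡ 9

9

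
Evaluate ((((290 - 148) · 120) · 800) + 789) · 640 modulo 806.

302

290 - 148 = 142
142 · 120 = 17040 ≡ 114 (mod 806)
114 · 800 = 91200 ≡ 122 (mod 806)
122 + 789 = 911 ≡ 105 (mod 806)
105 · 640 = 67200 ≡ 302 (mod 806)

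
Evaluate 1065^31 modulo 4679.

3880

31 in binary is 11111, i.e. 31 = 16 + 8 + 4 + 2 + 1.
1065^1 ≡ 1065 (mod 4679)
1065^2 ≡ 1065^2 = 1134225 ≡ 1907 (mod 4679)
1065^4 ≡ 1907^2 = 3636649 ≡ 1066 (mod 4679)
1065^8 ≡ 1066^2 = 1136356 ≡ 4038 (mod 4679)
1065^16 ≡ 4038^2 = 16305444 ≡ 3808 (mod 4679)
1065^31 = 1065^16 · 1065^8 · 1065^4 · 1065^2 · 1065^1 ≡ 3808 · 4038 · 1066 · 1907 · 1065 (mod 4679).
Accumulate the product:
3808 · 4038 = 15376704 ≡ 1510
1510 · 1066 = 1609660 ≡ 84
84 · 1907 = 160188 ≡ 1102
1102 · 1065 = 1173630 ≡ 3880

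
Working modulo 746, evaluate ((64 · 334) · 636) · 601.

64 · 334 = 21376 ≡ 488 (mod 746)
488 · 636 = 310368 ≡ 32 (mod 746)
32 · 601 = 19232 ≡ 582 (mod 746)

582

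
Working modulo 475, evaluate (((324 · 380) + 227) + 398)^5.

324 · 380 = 123120 ≡ 95 (mod 475)
95 + 227 = 322
322 + 398 = 720 ≡ 245 (mod 475)
(245)^5 ≡ 25 (mod 475)

25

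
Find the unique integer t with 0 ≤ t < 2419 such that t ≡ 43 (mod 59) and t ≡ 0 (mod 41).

574

59⁻¹ mod 41: 59×16 ≡ 1 (mod 41), so 59⁻¹ ≡ 16.
t = 43 + 59×((0 − 43)×16 mod 41) = 43 + 59×9 = 574.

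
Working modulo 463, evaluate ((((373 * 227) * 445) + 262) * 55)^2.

58

373 * 227 = 84671 ≡ 405 (mod 463)
405 * 445 = 180225 ≡ 118 (mod 463)
118 + 262 = 380
380 * 55 = 20900 ≡ 65 (mod 463)
(65)^2 ≡ 58 (mod 463)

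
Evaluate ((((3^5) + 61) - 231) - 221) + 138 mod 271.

(3)^5 ≡ 243 (mod 271)
243 + 61 = 304 ≡ 33 (mod 271)
33 - 231 = -198 ≡ 73 (mod 271)
73 - 221 = -148 ≡ 123 (mod 271)
123 + 138 = 261

261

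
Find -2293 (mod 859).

284

-2293 = -3×859 + 284, so -2293 ≡ 284 (mod 859).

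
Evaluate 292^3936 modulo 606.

52

Using repeated squaring:
292^1 ≡ 292 (mod 606)
292^2 ≡ 292^2 = 85264 ≡ 424 (mod 606)
292^4 ≡ 424^2 = 179776 ≡ 400 (mod 606)
292^8 ≡ 400^2 = 160000 ≡ 16 (mod 606)
292^16 ≡ 16^2 = 256 (mod 606)
292^32 ≡ 256^2 = 65536 ≡ 88 (mod 606)
292^64 ≡ 88^2 = 7744 ≡ 472 (mod 606)
292^128 ≡ 472^2 = 222784 ≡ 382 (mod 606)
292^256 ≡ 382^2 = 145924 ≡ 484 (mod 606)
292^512 ≡ 484^2 = 234256 ≡ 340 (mod 606)
292^1024 ≡ 340^2 = 115600 ≡ 460 (mod 606)
292^2048 ≡ 460^2 = 211600 ≡ 106 (mod 606)
292^3936 = 292^2048 × 292^1024 × 292^512 × 292^256 × 292^64 × 292^32 ≡ 106 × 460 × 340 × 484 × 472 × 88 (mod 606).
Accumulate the product:
106 × 460 = 48760 ≡ 280
280 × 340 = 95200 ≡ 58
58 × 484 = 28072 ≡ 196
196 × 472 = 92512 ≡ 400
400 × 88 = 35200 ≡ 52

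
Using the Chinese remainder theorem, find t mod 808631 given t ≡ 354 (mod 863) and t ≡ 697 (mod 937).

863⁻¹ mod 937: 863*899 ≡ 1 (mod 937), so 863⁻¹ ≡ 899.
t = 354 + 863*((697 − 354)*899 mod 937) = 354 + 863*84 = 72846.

72846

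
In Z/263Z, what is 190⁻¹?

Apply the Euclidean algorithm and back-substitute:
263 = 1×190 + 73
190 = 2×73 + 44
73 = 1×44 + 29
44 = 1×29 + 15
29 = 1×15 + 14
15 = 1×14 + 1
14 = 14×1 + 0
gcd(190, 263) = 1, so the inverse exists.
Bézout: 1 = −13×263 + 18×190.
So 190⁻¹ ≡ 18 (mod 263).

18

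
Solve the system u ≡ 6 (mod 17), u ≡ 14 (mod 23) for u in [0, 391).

17⁻¹ mod 23: 17×19 ≡ 1 (mod 23), so 17⁻¹ ≡ 19.
u = 6 + 17×((14 − 6)×19 mod 23) = 6 + 17×14 = 244.
Check: 244 mod 17 = 6, 244 mod 23 = 14. ✓

244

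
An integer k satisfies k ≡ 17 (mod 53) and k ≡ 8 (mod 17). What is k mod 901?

229

53⁻¹ mod 17: 53×9 ≡ 1 (mod 17), so 53⁻¹ ≡ 9.
k = 17 + 53×((8 − 17)×9 mod 17) = 17 + 53×4 = 229.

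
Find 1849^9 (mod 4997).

1464

Using repeated squaring:
9 in binary is 1001, i.e. 9 = 8 + 1.
1849^1 ≡ 1849 (mod 4997)
1849^2 ≡ 1849^2 = 3418801 ≡ 853 (mod 4997)
1849^4 ≡ 853^2 = 727609 ≡ 3044 (mod 4997)
1849^8 ≡ 3044^2 = 9265936 ≡ 1498 (mod 4997)
1849^9 = 1849^8 * 1849^1 ≡ 1498 * 1849 (mod 4997).
1498 * 1849 = 2769802 ≡ 1464 (mod 4997).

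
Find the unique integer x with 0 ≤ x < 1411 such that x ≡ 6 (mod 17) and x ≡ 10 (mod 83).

17⁻¹ mod 83: 17*44 ≡ 1 (mod 83), so 17⁻¹ ≡ 44.
x = 6 + 17*((10 − 6)*44 mod 83) = 6 + 17*10 = 176.

176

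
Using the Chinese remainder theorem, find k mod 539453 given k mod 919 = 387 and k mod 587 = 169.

373501

919⁻¹ mod 587: 919×122 ≡ 1 (mod 587), so 919⁻¹ ≡ 122.
k = 387 + 919×((169 − 387)×122 mod 587) = 387 + 919×406 = 373501.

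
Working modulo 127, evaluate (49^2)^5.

88

(49)^2 ≡ 115 (mod 127)
(115)^5 ≡ 88 (mod 127)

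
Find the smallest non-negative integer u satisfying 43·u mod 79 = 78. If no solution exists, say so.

11

gcd(43, 79) = 1, so a unique solution mod 79 exists.
43⁻¹ ≡ 68 (mod 79).
u ≡ 68·78 ≡ 11 (mod 79).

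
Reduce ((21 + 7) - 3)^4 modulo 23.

21 + 7 = 28 ≡ 5 (mod 23)
5 - 3 = 2
(2)^4 ≡ 16 (mod 23)

16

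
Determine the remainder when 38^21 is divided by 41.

By square-and-multiply:
21 in binary is 10101, i.e. 21 = 16 + 4 + 1.
38^1 ≡ 38 (mod 41)
38^2 ≡ 38^2 = 1444 ≡ 9 (mod 41)
38^4 ≡ 9^2 = 81 ≡ 40 (mod 41)
38^8 ≡ 40^2 = 1600 ≡ 1 (mod 41)
38^16 ≡ 1^2 = 1 (mod 41)
38^21 = 38^16 · 38^4 · 38^1 ≡ 1 · 40 · 38 (mod 41).
Accumulate the product:
1 · 40 = 40
40 · 38 = 1520 ≡ 3

3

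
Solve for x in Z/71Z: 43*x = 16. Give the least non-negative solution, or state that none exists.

40

gcd(43, 71) = 1, so a unique solution mod 71 exists.
43⁻¹ ≡ 38 (mod 71).
x ≡ 38*16 ≡ 40 (mod 71).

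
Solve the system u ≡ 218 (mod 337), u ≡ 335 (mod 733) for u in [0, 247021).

337⁻¹ mod 733: 337×646 ≡ 1 (mod 733), so 337⁻¹ ≡ 646.
u = 218 + 337×((335 − 218)×646 mod 733) = 218 + 337×83 = 28189.
Check: 28189 mod 337 = 218, 28189 mod 733 = 335. ✓

28189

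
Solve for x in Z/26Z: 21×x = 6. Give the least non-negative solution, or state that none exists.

4

gcd(21, 26) = 1, so a unique solution mod 26 exists.
21⁻¹ ≡ 5 (mod 26).
x ≡ 5×6 ≡ 4 (mod 26).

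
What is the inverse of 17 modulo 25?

25 = 1*17 + 8
17 = 2*8 + 1
8 = 8*1 + 0
gcd(17, 25) = 1, so the inverse exists.
Back-substitute for 1:
1 = 1*17 − 2*8
  = −2*25 + 3*17
So 17⁻¹ ≡ 3 (mod 25).

3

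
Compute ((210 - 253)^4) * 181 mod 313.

103

210 - 253 = -43 ≡ 270 (mod 313)
(270)^4 ≡ 215 (mod 313)
215 * 181 = 38915 ≡ 103 (mod 313)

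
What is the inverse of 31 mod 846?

655

Apply the Euclidean algorithm and back-substitute:
846 = 27*31 + 9
31 = 3*9 + 4
9 = 2*4 + 1
4 = 4*1 + 0
gcd(31, 846) = 1, so the inverse exists.
Back-substitute for 1:
1 = 1*9 − 2*4
  = −2*31 + 7*9
  = 7*846 − 191*31
So 31⁻¹ ≡ −191 ≡ 655 (mod 846).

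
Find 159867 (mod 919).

880

159867 = 173×919 + 880, so 159867 ≡ 880 (mod 919).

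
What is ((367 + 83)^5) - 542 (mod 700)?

358

367 + 83 = 450
(450)^5 ≡ 200 (mod 700)
200 - 542 = -342 ≡ 358 (mod 700)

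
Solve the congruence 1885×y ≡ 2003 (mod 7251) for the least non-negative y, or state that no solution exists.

gcd(1885, 7251) = 1, so a unique solution mod 7251 exists.
1885⁻¹ ≡ 2785 (mod 7251).
y ≡ 2785×2003 ≡ 2336 (mod 7251).

2336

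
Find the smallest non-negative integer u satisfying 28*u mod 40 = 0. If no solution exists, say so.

gcd(28, 40) = 4, and 4 | 0, so solutions exist.
Divide through by 4: 7*u ≡ 0 mod 10.
7⁻¹ ≡ 3 (mod 10).
u ≡ 3*0 ≡ 0 (mod 10).
The smallest non-negative solution is u = 0.

0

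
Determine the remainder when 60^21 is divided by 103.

61

21 in binary is 10101, i.e. 21 = 16 + 4 + 1.
60^1 ≡ 60 (mod 103)
60^2 ≡ 60^2 = 3600 ≡ 98 (mod 103)
60^4 ≡ 98^2 = 9604 ≡ 25 (mod 103)
60^8 ≡ 25^2 = 625 ≡ 7 (mod 103)
60^16 ≡ 7^2 = 49 (mod 103)
60^21 = 60^16 × 60^4 × 60^1 ≡ 49 × 25 × 60 (mod 103).
Accumulate the product:
49 × 25 = 1225 ≡ 92
92 × 60 = 5520 ≡ 61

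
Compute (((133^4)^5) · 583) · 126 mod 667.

(133)^4 ≡ 349 (mod 667)
(349)^5 ≡ 610 (mod 667)
610 · 583 = 355630 ≡ 119 (mod 667)
119 · 126 = 14994 ≡ 320 (mod 667)

320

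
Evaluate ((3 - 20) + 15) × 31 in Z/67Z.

3 - 20 = -17 ≡ 50 (mod 67)
50 + 15 = 65
65 × 31 = 2015 ≡ 5 (mod 67)

5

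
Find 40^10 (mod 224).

By square-and-multiply:
10 in binary is 1010, i.e. 10 = 8 + 2.
40^1 ≡ 40 (mod 224)
40^2 ≡ 40^2 = 1600 ≡ 32 (mod 224)
40^4 ≡ 32^2 = 1024 ≡ 128 (mod 224)
40^8 ≡ 128^2 = 16384 ≡ 32 (mod 224)
40^10 = 40^8 × 40^2 ≡ 32 × 32 (mod 224).
32 × 32 = 1024 ≡ 128 (mod 224).

128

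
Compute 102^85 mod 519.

Compute successive squares:
85 in binary is 1010101, i.e. 85 = 64 + 16 + 4 + 1.
102^1 ≡ 102 (mod 519)
102^2 ≡ 102^2 = 10404 ≡ 24 (mod 519)
102^4 ≡ 24^2 = 576 ≡ 57 (mod 519)
102^8 ≡ 57^2 = 3249 ≡ 135 (mod 519)
102^16 ≡ 135^2 = 18225 ≡ 60 (mod 519)
102^32 ≡ 60^2 = 3600 ≡ 486 (mod 519)
102^64 ≡ 486^2 = 236196 ≡ 51 (mod 519)
102^85 = 102^64 · 102^16 · 102^4 · 102^1 ≡ 51 · 60 · 57 · 102 (mod 519).
Accumulate the product:
51 · 60 = 3060 ≡ 465
465 · 57 = 26505 ≡ 36
36 · 102 = 3672 ≡ 39

39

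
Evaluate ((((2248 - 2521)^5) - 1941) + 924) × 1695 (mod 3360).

810

2248 - 2521 = -273 ≡ 3087 (mod 3360)
(3087)^5 ≡ 3087 (mod 3360)
3087 - 1941 = 1146
1146 + 924 = 2070
2070 × 1695 = 3508650 ≡ 810 (mod 3360)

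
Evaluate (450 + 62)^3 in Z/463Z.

47

450 + 62 = 512 ≡ 49 (mod 463)
(49)^3 ≡ 47 (mod 463)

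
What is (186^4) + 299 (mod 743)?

418

(186)^4 ≡ 119 (mod 743)
119 + 299 = 418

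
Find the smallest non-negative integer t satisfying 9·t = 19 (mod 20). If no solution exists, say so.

11

gcd(9, 20) = 1, so a unique solution mod 20 exists.
9⁻¹ ≡ 9 (mod 20).
t ≡ 9·19 ≡ 11 (mod 20).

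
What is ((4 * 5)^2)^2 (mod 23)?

4 * 5 = 20
(20)^2 ≡ 9 (mod 23)
(9)^2 ≡ 12 (mod 23)

12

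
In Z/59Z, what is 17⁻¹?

7

59 = 3×17 + 8
17 = 2×8 + 1
8 = 8×1 + 0
gcd(17, 59) = 1, so the inverse exists.
Back-substitute for 1:
1 = 1×17 − 2×8
  = −2×59 + 7×17
So 17⁻¹ ≡ 7 (mod 59).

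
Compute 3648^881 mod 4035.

By square-and-multiply:
881 in binary is 1101110001, i.e. 881 = 512 + 256 + 64 + 32 + 16 + 1.
3648^1 ≡ 3648 (mod 4035)
3648^2 ≡ 3648^2 = 13307904 ≡ 474 (mod 4035)
3648^4 ≡ 474^2 = 224676 ≡ 2751 (mod 4035)
3648^8 ≡ 2751^2 = 7568001 ≡ 2376 (mod 4035)
3648^16 ≡ 2376^2 = 5645376 ≡ 411 (mod 4035)
3648^32 ≡ 411^2 = 168921 ≡ 3486 (mod 4035)
3648^64 ≡ 3486^2 = 12152196 ≡ 2811 (mod 4035)
3648^128 ≡ 2811^2 = 7901721 ≡ 1191 (mod 4035)
3648^256 ≡ 1191^2 = 1418481 ≡ 2196 (mod 4035)
3648^512 ≡ 2196^2 = 4822416 ≡ 591 (mod 4035)
3648^881 = 3648^512 × 3648^256 × 3648^64 × 3648^32 × 3648^16 × 3648^1 ≡ 591 × 2196 × 2811 × 3486 × 411 × 3648 (mod 4035).
Accumulate the product:
591 × 2196 = 1297836 ≡ 2601
2601 × 2811 = 7311411 ≡ 4026
4026 × 3486 = 14034636 ≡ 906
906 × 411 = 372366 ≡ 1146
1146 × 3648 = 4180608 ≡ 348

348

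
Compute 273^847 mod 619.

316

Using repeated squaring:
847 in binary is 1101001111, i.e. 847 = 512 + 256 + 64 + 8 + 4 + 2 + 1.
273^1 ≡ 273 (mod 619)
273^2 ≡ 273^2 = 74529 ≡ 249 (mod 619)
273^4 ≡ 249^2 = 62001 ≡ 101 (mod 619)
273^8 ≡ 101^2 = 10201 ≡ 297 (mod 619)
273^16 ≡ 297^2 = 88209 ≡ 311 (mod 619)
273^32 ≡ 311^2 = 96721 ≡ 157 (mod 619)
273^64 ≡ 157^2 = 24649 ≡ 508 (mod 619)
273^128 ≡ 508^2 = 258064 ≡ 560 (mod 619)
273^256 ≡ 560^2 = 313600 ≡ 386 (mod 619)
273^512 ≡ 386^2 = 148996 ≡ 436 (mod 619)
273^847 = 273^512 * 273^256 * 273^64 * 273^8 * 273^4 * 273^2 * 273^1 ≡ 436 * 386 * 508 * 297 * 101 * 249 * 273 (mod 619).
Accumulate the product:
436 * 386 = 168296 ≡ 547
547 * 508 = 277876 ≡ 564
564 * 297 = 167508 ≡ 378
378 * 101 = 38178 ≡ 419
419 * 249 = 104331 ≡ 339
339 * 273 = 92547 ≡ 316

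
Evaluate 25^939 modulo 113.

77

Using repeated squaring:
939 in binary is 1110101011, i.e. 939 = 512 + 256 + 128 + 32 + 8 + 2 + 1.
25^1 ≡ 25 (mod 113)
25^2 ≡ 25^2 = 625 ≡ 60 (mod 113)
25^4 ≡ 60^2 = 3600 ≡ 97 (mod 113)
25^8 ≡ 97^2 = 9409 ≡ 30 (mod 113)
25^16 ≡ 30^2 = 900 ≡ 109 (mod 113)
25^32 ≡ 109^2 = 11881 ≡ 16 (mod 113)
25^64 ≡ 16^2 = 256 ≡ 30 (mod 113)
25^128 ≡ 30^2 = 900 ≡ 109 (mod 113)
25^256 ≡ 109^2 = 11881 ≡ 16 (mod 113)
25^512 ≡ 16^2 = 256 ≡ 30 (mod 113)
25^939 = 25^512 × 25^256 × 25^128 × 25^32 × 25^8 × 25^2 × 25^1 ≡ 30 × 16 × 109 × 16 × 30 × 60 × 25 (mod 113).
Accumulate the product:
30 × 16 = 480 ≡ 28
28 × 109 = 3052 ≡ 1
1 × 16 = 16
16 × 30 = 480 ≡ 28
28 × 60 = 1680 ≡ 98
98 × 25 = 2450 ≡ 77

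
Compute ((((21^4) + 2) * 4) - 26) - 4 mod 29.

6

(21)^4 ≡ 7 (mod 29)
7 + 2 = 9
9 * 4 = 36 ≡ 7 (mod 29)
7 - 26 = -19 ≡ 10 (mod 29)
10 - 4 = 6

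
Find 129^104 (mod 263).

207

By square-and-multiply:
129^1 ≡ 129 (mod 263)
129^2 ≡ 129^2 = 16641 ≡ 72 (mod 263)
129^4 ≡ 72^2 = 5184 ≡ 187 (mod 263)
129^8 ≡ 187^2 = 34969 ≡ 253 (mod 263)
129^16 ≡ 253^2 = 64009 ≡ 100 (mod 263)
129^32 ≡ 100^2 = 10000 ≡ 6 (mod 263)
129^64 ≡ 6^2 = 36 (mod 263)
129^104 = 129^64 × 129^32 × 129^8 ≡ 36 × 6 × 253 (mod 263).
Accumulate the product:
36 × 6 = 216
216 × 253 = 54648 ≡ 207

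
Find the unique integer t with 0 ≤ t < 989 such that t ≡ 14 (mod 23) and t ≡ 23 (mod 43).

152

23⁻¹ mod 43: 23×15 ≡ 1 (mod 43), so 23⁻¹ ≡ 15.
t = 14 + 23×((23 − 14)×15 mod 43) = 14 + 23×6 = 152.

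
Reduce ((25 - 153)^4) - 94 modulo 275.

162

25 - 153 = -128 ≡ 147 (mod 275)
(147)^4 ≡ 256 (mod 275)
256 - 94 = 162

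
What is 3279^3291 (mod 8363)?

5241

3291 in binary is 110011011011, i.e. 3291 = 2048 + 1024 + 128 + 64 + 16 + 8 + 2 + 1.
3279^1 ≡ 3279 (mod 8363)
3279^2 ≡ 3279^2 = 10751841 ≡ 5386 (mod 8363)
3279^4 ≡ 5386^2 = 29008996 ≡ 6112 (mod 8363)
3279^8 ≡ 6112^2 = 37356544 ≡ 7386 (mod 8363)
3279^16 ≡ 7386^2 = 54552996 ≡ 1147 (mod 8363)
3279^32 ≡ 1147^2 = 1315609 ≡ 2618 (mod 8363)
3279^64 ≡ 2618^2 = 6853924 ≡ 4627 (mod 8363)
3279^128 ≡ 4627^2 = 21409129 ≡ 8212 (mod 8363)
3279^256 ≡ 8212^2 = 67436944 ≡ 6075 (mod 8363)
3279^512 ≡ 6075^2 = 36905625 ≡ 8069 (mod 8363)
3279^1024 ≡ 8069^2 = 65108761 ≡ 2806 (mod 8363)
3279^2048 ≡ 2806^2 = 7873636 ≡ 4053 (mod 8363)
3279^3291 = 3279^2048 * 3279^1024 * 3279^128 * 3279^64 * 3279^16 * 3279^8 * 3279^2 * 3279^1 ≡ 4053 * 2806 * 8212 * 4627 * 1147 * 7386 * 5386 * 3279 (mod 8363).
Accumulate the product:
4053 * 2806 = 11372718 ≡ 7401
7401 * 8212 = 60777012 ≡ 3091
3091 * 4627 = 14302057 ≡ 1327
1327 * 1147 = 1522069 ≡ 3
3 * 7386 = 22158 ≡ 5432
5432 * 5386 = 29256752 ≡ 2978
2978 * 3279 = 9764862 ≡ 5241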